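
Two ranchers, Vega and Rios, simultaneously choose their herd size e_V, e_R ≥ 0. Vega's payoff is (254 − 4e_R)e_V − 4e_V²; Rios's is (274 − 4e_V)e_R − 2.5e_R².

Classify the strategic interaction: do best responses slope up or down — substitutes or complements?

strategic substitutes

Expanding Vega's payoff: 254e_V − 4e_Re_V − 4e_V².
∂π/∂e_V = 254 − 4e_R − 8e_V = 0, so e_V = 31.75 − 0.5e_R.
The best-response slope de_V/de_R = −0.5 < 0: the reaction function is downward-sloping, so the choices are strategic substitutes.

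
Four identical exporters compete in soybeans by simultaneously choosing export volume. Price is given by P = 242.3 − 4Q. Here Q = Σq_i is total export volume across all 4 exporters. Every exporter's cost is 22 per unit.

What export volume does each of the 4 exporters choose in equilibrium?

A representative exporter's profit is π_i = q_i(242.3 − 4Q) − 22q_i, with Q = q_i + Σ_{j≠i} q_j.
First-order condition: 220.3 − 8q_i − 4Σ_{j≠i} q_j = 0.
Imposing symmetry (q_j = q for all j) turns Σ_{j≠i} q_j into 3q, so 220.3 = 20q and q = 11.015.

11.015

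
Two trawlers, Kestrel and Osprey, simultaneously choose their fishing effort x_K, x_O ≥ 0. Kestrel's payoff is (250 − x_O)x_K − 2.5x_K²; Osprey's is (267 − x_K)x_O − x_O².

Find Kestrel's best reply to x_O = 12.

47.6

Expanding Kestrel's payoff: 250x_K − x_Ox_K − 2.5x_K².
∂π/∂x_K = 250 − x_O − 5x_K = 0, so x_K = 50 − 0.2x_O.
At x_O = 12: x_K = 50 − 0.2·12 = 47.6.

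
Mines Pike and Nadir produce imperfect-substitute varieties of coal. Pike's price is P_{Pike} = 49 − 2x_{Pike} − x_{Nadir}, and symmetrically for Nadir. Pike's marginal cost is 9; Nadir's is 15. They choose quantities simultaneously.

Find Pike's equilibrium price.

Mine Pike's profit: π = x_{Pike}(49 − 2x_{Pike} − x_{Nadir}) − 9x_{Pike}.
∂π/∂x_{Pike} = 40 − 4x_{Pike} − x_{Nadir} = 0 ⇒ x_{Pike} = 10 − 0.25x_{Nadir}.
Similarly x_{Nadir} = 8.5 − 0.25x_{Pike}.
Plugging x_{Nadir} into Pike's best response: x_{Pike} = 10 − 0.25(8.5 − 0.25x_{Pike}) ⇒ 0.9375x_{Pike} = 7.875, so x_{Pike} = 8.4.
Then x_{Nadir} = 8.5 − 0.25·8.4 = 6.4.
P_{Pike} = 49 − 2·8.4 − 6.4 = 25.8.

25.8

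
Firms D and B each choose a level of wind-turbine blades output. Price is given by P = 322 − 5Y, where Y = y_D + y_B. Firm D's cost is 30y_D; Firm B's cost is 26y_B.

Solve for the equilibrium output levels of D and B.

Firm D's profit: π = y_D(322 − 5(y_D + y_B)) − 30y_D.
∂π/∂y_D = 292 − 10y_D − 5y_B = 0, so y_D = 29.2 − 0.5y_B.
By the same steps for B: y_B = 29.6 − 0.5y_D.
Solving the two reaction functions simultaneously: (1 − (−0.5)(−0.5))y_D = 29.2 − 0.5·29.6, so 0.75y_D = 14.4 and y_D = 19.2.
Then y_B = 29.6 − 0.5·19.2 = 20.

19.2, 20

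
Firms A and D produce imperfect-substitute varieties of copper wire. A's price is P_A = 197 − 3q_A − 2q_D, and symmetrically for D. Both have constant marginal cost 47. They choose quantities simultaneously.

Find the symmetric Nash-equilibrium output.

18.75

Firm A's profit: π = q_A(197 − 3q_A − 2q_D) − 47q_A.
∂π/∂q_A = 150 − 6q_A − 2q_D = 0 ⇒ q_A = 25 − (1/3)q_D.
Setting q_A = q_D in the reaction function: q_A = 25 − (1/3)q_A, so q_A = 25 / (4/3) = 18.75.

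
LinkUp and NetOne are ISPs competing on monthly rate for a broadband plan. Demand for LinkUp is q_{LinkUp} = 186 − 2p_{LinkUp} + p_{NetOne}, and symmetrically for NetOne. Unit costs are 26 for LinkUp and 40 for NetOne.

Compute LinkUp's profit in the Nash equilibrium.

LinkUp's profit: π = (p_{LinkUp} − 26)(186 − 2p_{LinkUp} + p_{NetOne}).
∂π/∂p_{LinkUp} = 238 − 4p_{LinkUp} + p_{NetOne} = 0 ⇒ p_{LinkUp} = 59.5 + 0.25p_{NetOne}.
Similarly p_{NetOne} = 66.5 + 0.25p_{LinkUp}.
Substituting the second reaction function into the first: p_{LinkUp} = 59.5 + 0.25(66.5 + 0.25p_{LinkUp}), which gives 0.9375p_{LinkUp} = 76.125 ⇒ p_{LinkUp} = 81.2.
Then p_{NetOne} = 66.5 + 0.25·81.2 = 86.8.
q_{LinkUp} = 186 − 2·81.2 + 86.8 = 110.4.
Profit = (81.2 − 26)·110.4 = 6094.08.

6094.08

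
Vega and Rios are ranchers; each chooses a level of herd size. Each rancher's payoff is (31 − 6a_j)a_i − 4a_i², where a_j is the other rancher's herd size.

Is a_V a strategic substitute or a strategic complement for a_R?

Vega's payoff is (31 − 6a_R)a_V − 4a_V².
∂π/∂a_V = 31 − 6a_R − 8a_V = 0, so a_V = 3.875 − 0.75a_R.
The best-response slope da_V/da_R = −0.75 < 0: the reaction function is downward-sloping, so the choices are strategic substitutes.

strategic substitutes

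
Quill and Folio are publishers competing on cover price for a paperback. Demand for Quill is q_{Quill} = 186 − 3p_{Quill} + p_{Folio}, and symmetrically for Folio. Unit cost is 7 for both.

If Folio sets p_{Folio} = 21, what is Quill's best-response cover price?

Quill's profit: π = (p_{Quill} − 7)(186 − 3p_{Quill} + p_{Folio}).
∂π/∂p_{Quill} = 207 − 6p_{Quill} + p_{Folio} = 0 ⇒ p_{Quill} = 34.5 + (1/6)p_{Folio}.
At p_{Folio} = 21: p_{Quill} = 34.5 + (1/6)·21 = 38.

38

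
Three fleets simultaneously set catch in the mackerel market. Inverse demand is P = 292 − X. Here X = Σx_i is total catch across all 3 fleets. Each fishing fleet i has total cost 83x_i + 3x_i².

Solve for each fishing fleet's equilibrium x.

20.9

A representative fishing fleet's profit is π_i = x_i(292 − X) − 83x_i − 3x_i², with X = x_i + Σ_{j≠i} x_j.
First-order condition: 209 − 8x_i − Σ_{j≠i} x_j = 0.
Imposing symmetry (x_j = x for all j) turns Σ_{j≠i} x_j into 2x, so 209 = 10x and x = 20.9.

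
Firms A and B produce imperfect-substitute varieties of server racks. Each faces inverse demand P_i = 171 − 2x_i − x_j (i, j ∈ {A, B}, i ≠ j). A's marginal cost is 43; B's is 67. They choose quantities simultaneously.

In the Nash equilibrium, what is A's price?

97.4

Firm A's profit: π = x_A(171 − 2x_A − x_B) − 43x_A.
∂π/∂x_A = 128 − 4x_A − x_B = 0 ⇒ x_A = 32 − 0.25x_B.
Similarly x_B = 26 − 0.25x_A.
Solving the two reaction functions simultaneously: (1 − (−0.25)(−0.25))x_A = 32 − 0.25·26, so 0.9375x_A = 25.5 and x_A = 27.2.
Then x_B = 26 − 0.25·27.2 = 19.2.
P_A = 171 − 2·27.2 − 19.2 = 97.4.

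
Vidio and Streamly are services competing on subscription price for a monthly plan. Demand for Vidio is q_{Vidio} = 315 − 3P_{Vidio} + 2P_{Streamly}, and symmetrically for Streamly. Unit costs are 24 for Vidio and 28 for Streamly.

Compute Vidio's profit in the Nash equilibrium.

Vidio's profit: π = (P_{Vidio} − 24)(315 − 3P_{Vidio} + 2P_{Streamly}).
∂π/∂P_{Vidio} = 387 − 6P_{Vidio} + 2P_{Streamly} = 0 ⇒ P_{Vidio} = 64.5 + (1/3)P_{Streamly}.
Similarly P_{Streamly} = 66.5 + (1/3)P_{Vidio}.
Substituting the second reaction function into the first: P_{Vidio} = 64.5 + (1/3)(66.5 + (1/3)P_{Vidio}), which gives (8/9)P_{Vidio} = 260/3 ⇒ P_{Vidio} = 97.5.
Then P_{Streamly} = 66.5 + (1/3)·97.5 = 99.
q_{Vidio} = 315 − 3·97.5 + 2·99 = 220.5.
Profit = (97.5 − 24)·220.5 = 16206.75.

16206.75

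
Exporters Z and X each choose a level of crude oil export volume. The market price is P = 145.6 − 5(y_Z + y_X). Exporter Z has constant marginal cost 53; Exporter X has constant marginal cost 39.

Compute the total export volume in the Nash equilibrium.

Exporter Z's profit: π = y_Z(145.6 − 5(y_Z + y_X)) − 53y_Z.
∂π/∂y_Z = 92.6 − 10y_Z − 5y_X = 0, so y_Z = 9.26 − 0.5y_X.
By the same steps for X: y_X = 10.66 − 0.5y_Z.
Plugging y_X into Z's best response: y_Z = 9.26 − 0.5(10.66 − 0.5y_Z) ⇒ 0.75y_Z = 3.93, so y_Z = 5.24.
Then y_X = 10.66 − 0.5·5.24 = 8.04.
Total export volume: 5.24 + 8.04 = 13.28.

13.28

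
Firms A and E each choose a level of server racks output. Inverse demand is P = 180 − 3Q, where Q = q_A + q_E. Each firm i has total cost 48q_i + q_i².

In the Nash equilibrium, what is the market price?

Firm A's profit: π = q_A(180 − 3(q_A + q_E)) − 48q_A − q_A².
∂π/∂q_A = 132 − 8q_A − 3q_E = 0, so q_A = 16.5 − 0.375q_E.
By symmetry q_E = q_A; substituting into the reaction function, 1.375q_A = 16.5 and q_A = 12.
Equilibrium price: P = 180 − 3·24 = 108.

108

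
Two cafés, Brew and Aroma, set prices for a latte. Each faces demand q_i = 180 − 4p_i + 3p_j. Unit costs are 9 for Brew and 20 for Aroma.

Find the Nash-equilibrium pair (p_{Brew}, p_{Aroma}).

Brew's profit: π = (p_{Brew} − 9)(180 − 4p_{Brew} + 3p_{Aroma}).
∂π/∂p_{Brew} = 216 − 8p_{Brew} + 3p_{Aroma} = 0 ⇒ p_{Brew} = 27 + 0.375p_{Aroma}.
Similarly p_{Aroma} = 32.5 + 0.375p_{Brew}.
Plugging p_{Aroma} into Brew's best response: p_{Brew} = 27 + 0.375(32.5 + 0.375p_{Brew}) ⇒ (55/64)p_{Brew} = 39.1875, so p_{Brew} = 45.6.
Then p_{Aroma} = 32.5 + 0.375·45.6 = 49.6.

45.6, 49.6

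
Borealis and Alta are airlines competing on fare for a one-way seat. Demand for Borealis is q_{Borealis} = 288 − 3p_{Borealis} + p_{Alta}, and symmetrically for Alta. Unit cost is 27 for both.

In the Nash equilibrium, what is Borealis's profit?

Borealis's profit: π = (p_{Borealis} − 27)(288 − 3p_{Borealis} + p_{Alta}).
∂π/∂p_{Borealis} = 369 − 6p_{Borealis} + p_{Alta} = 0 ⇒ p_{Borealis} = 61.5 + (1/6)p_{Alta}.
Setting p_{Borealis} = p_{Alta} in the reaction function: p_{Borealis} = 61.5 + (1/6)p_{Borealis}, so p_{Borealis} = 61.5 / (5/6) = 73.8.
q_{Borealis} = 288 − 3·73.8 + 73.8 = 140.4.
Profit = (73.8 − 27)·140.4 = 6570.72.

6570.72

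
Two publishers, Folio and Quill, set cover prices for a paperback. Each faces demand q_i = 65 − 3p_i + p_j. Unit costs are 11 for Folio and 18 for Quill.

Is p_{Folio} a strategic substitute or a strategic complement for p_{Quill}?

strategic complements

Folio's profit: π = (p_{Folio} − 11)(65 − 3p_{Folio} + p_{Quill}).
∂π/∂p_{Folio} = 98 − 6p_{Folio} + p_{Quill} = 0 ⇒ p_{Folio} = 49/3 + (1/6)p_{Quill}.
The best-response slope dp_{Folio}/dp_{Quill} = 1/6 > 0: the reaction function is upward-sloping, so the choices are strategic complements.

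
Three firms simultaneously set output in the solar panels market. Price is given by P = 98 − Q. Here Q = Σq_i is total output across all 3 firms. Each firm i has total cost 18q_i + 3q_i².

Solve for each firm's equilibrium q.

8

A representative firm's profit is π_i = q_i(98 − Q) − 18q_i − 3q_i², with Q = q_i + Σ_{j≠i} q_j.
First-order condition: 80 − 8q_i − Σ_{j≠i} q_j = 0.
In a symmetric equilibrium every firm chooses the same q, so Σ_{j≠i} q_j = 2q. The condition becomes 80 − 10q = 0, giving q = 80/10 = 8.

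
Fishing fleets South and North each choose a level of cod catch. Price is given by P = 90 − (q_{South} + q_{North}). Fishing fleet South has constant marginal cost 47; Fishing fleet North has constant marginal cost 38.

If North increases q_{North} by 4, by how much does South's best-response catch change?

Fishing fleet South's profit: π = q_{South}(90 − (q_{South} + q_{North})) − 47q_{South}.
∂π/∂q_{South} = 43 − 2q_{South} − q_{North} = 0, so q_{South} = 21.5 − 0.5q_{North}.
The reaction-function slope is −0.5, so a 4-unit rise in q_{North} moves q_{South} by −0.5 × 4 = −2. South's best response falls — the actions are strategic substitutes.

-2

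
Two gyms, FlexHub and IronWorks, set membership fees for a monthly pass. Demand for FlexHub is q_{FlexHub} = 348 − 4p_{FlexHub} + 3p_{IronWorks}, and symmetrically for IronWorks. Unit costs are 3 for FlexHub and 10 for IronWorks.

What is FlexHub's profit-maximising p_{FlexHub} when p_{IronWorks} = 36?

FlexHub's profit: π = (p_{FlexHub} − 3)(348 − 4p_{FlexHub} + 3p_{IronWorks}).
∂π/∂p_{FlexHub} = 360 − 8p_{FlexHub} + 3p_{IronWorks} = 0 ⇒ p_{FlexHub} = 45 + 0.375p_{IronWorks}.
At p_{IronWorks} = 36: p_{FlexHub} = 45 + 0.375·36 = 58.5.

58.5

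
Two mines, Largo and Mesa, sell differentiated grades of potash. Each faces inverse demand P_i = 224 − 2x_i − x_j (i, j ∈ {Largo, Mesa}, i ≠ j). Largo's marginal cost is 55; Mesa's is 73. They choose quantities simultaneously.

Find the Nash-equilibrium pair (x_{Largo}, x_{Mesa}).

35, 29

Mine Largo's profit: π = x_{Largo}(224 − 2x_{Largo} − x_{Mesa}) − 55x_{Largo}.
∂π/∂x_{Largo} = 169 − 4x_{Largo} − x_{Mesa} = 0 ⇒ x_{Largo} = 42.25 − 0.25x_{Mesa}.
Similarly x_{Mesa} = 37.75 − 0.25x_{Largo}.
Solving the two reaction functions simultaneously: (1 − (−0.25)(−0.25))x_{Largo} = 42.25 − 0.25·37.75, so 0.9375x_{Largo} = 32.8125 and x_{Largo} = 35.
Then x_{Mesa} = 37.75 − 0.25·35 = 29.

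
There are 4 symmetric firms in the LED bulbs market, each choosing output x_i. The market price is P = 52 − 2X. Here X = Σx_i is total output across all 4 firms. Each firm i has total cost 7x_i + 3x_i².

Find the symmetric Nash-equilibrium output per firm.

A representative firm's profit is π_i = x_i(52 − 2X) − 7x_i − 3x_i², with X = x_i + Σ_{j≠i} x_j.
First-order condition: 45 − 10x_i − 2Σ_{j≠i} x_j = 0.
Imposing symmetry (x_j = x for all j) turns Σ_{j≠i} x_j into 3x, so 45 = 16x and x = 2.8125.

2.8125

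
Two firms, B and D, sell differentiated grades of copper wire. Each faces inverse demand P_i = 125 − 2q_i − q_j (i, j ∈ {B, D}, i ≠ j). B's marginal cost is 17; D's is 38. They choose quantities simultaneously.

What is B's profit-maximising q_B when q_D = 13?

Firm B's profit: π = q_B(125 − 2q_B − q_D) − 17q_B.
∂π/∂q_B = 108 − 4q_B − q_D = 0 ⇒ q_B = 27 − 0.25q_D.
At q_D = 13: q_B = 27 − 0.25·13 = 23.75.

23.75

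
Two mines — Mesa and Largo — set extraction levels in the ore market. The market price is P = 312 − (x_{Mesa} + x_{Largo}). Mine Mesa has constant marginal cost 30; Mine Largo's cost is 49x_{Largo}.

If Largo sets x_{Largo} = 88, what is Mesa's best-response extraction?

Mine Mesa's profit: π = x_{Mesa}(312 − (x_{Mesa} + x_{Largo})) − 30x_{Mesa}.
∂π/∂x_{Mesa} = 282 − 2x_{Mesa} − x_{Largo} = 0, so x_{Mesa} = 141 − 0.5x_{Largo}.
At x_{Largo} = 88: x_{Mesa} = 141 − 0.5·88 = 97.

97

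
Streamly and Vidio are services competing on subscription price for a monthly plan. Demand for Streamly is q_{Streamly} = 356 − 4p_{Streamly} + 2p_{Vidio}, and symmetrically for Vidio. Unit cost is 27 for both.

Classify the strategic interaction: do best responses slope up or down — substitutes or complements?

Streamly's profit: π = (p_{Streamly} − 27)(356 − 4p_{Streamly} + 2p_{Vidio}).
∂π/∂p_{Streamly} = 464 − 8p_{Streamly} + 2p_{Vidio} = 0 ⇒ p_{Streamly} = 58 + 0.25p_{Vidio}.
The best-response slope dp_{Streamly}/dp_{Vidio} = 0.25 > 0: the reaction function is upward-sloping, so the choices are strategic complements.

strategic complements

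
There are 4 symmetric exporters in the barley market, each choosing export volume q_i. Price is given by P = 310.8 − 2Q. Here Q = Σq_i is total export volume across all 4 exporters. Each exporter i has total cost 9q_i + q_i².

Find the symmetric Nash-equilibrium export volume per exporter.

A representative exporter's profit is π_i = q_i(310.8 − 2Q) − 9q_i − q_i², with Q = q_i + Σ_{j≠i} q_j.
First-order condition: 301.8 − 6q_i − 2Σ_{j≠i} q_j = 0.
With identical exporters, set every q_j = q: then 301.8 − 6q − 6q = 0, i.e. q = 301.8/12 = 25.15.

25.15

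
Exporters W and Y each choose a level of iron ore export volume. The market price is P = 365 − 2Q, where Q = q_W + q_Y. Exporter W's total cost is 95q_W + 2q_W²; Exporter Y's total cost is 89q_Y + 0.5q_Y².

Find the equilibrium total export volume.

Exporter W's profit: π = q_W(365 − 2(q_W + q_Y)) − 95q_W − 2q_W².
∂π/∂q_W = 270 − 8q_W − 2q_Y = 0, so q_W = 33.75 − 0.25q_Y.
For Y: ∂π/∂q_Y = 276 − 5q_Y − 2q_W = 0 ⇒ q_Y = 55.2 − 0.4q_W.
Solving the two reaction functions simultaneously: (1 − (−0.25)(−0.4))q_W = 33.75 − 0.25·55.2, so 0.9q_W = 19.95 and q_W = 133/6.
Then q_Y = 55.2 − 0.4·(133/6) = 139/3.
Total export volume: 133/6 + 139/3 = 68.5.

68.5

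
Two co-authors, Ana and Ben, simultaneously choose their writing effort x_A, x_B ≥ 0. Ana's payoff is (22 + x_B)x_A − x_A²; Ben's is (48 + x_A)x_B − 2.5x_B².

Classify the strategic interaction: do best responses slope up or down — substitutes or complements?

strategic complements

Expanding Ana's payoff: 22x_A + x_Bx_A − x_A².
∂π/∂x_A = 22 + x_B − 2x_A = 0, so x_A = 11 + 0.5x_B.
The best-response slope dx_A/dx_B = 0.5 > 0: the reaction function is upward-sloping, so the choices are strategic complements.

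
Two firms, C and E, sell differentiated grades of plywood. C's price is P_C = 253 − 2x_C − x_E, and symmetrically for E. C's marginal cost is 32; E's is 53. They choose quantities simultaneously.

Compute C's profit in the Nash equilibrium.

4158.72

Firm C's profit: π = x_C(253 − 2x_C − x_E) − 32x_C.
∂π/∂x_C = 221 − 4x_C − x_E = 0 ⇒ x_C = 55.25 − 0.25x_E.
Similarly x_E = 50 − 0.25x_C.
Plugging x_E into C's best response: x_C = 55.25 − 0.25(50 − 0.25x_C) ⇒ 0.9375x_C = 42.75, so x_C = 45.6.
Then x_E = 50 − 0.25·45.6 = 38.6.
P_C = 253 − 2·45.6 − 38.6 = 123.2.
Profit = (123.2 − 32)·45.6 = 4158.72.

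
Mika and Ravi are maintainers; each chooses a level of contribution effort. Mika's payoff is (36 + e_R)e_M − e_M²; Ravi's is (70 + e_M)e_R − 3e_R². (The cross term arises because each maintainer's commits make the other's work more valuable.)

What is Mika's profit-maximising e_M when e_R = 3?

Expanding Mika's payoff: 36e_M + e_Re_M − e_M².
∂π/∂e_M = 36 + e_R − 2e_M = 0, so e_M = 18 + 0.5e_R.
At e_R = 3: e_M = 18 + 0.5·3 = 19.5.

19.5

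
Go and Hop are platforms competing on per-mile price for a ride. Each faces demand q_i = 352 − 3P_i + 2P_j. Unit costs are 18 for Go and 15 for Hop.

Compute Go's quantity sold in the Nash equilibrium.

Go's profit: π = (P_{Go} − 18)(352 − 3P_{Go} + 2P_{Hop}).
∂π/∂P_{Go} = 406 − 6P_{Go} + 2P_{Hop} = 0 ⇒ P_{Go} = 203/3 + (1/3)P_{Hop}.
Similarly P_{Hop} = 397/6 + (1/3)P_{Go}.
Plugging P_{Hop} into Go's best response: P_{Go} = 203/3 + (1/3)(397/6 + (1/3)P_{Go}) ⇒ (8/9)P_{Go} = 1615/18, so P_{Go} = 100.9375.
Then P_{Hop} = 397/6 + (1/3)·100.9375 = 99.8125.
q_{Go} = 352 − 3·100.9375 + 2·99.8125 = 248.8125.

248.8125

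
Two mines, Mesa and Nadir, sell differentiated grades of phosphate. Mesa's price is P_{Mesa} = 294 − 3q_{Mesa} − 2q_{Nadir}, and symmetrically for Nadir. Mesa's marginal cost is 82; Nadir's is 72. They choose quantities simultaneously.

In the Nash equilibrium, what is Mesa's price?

159.625

Mine Mesa's profit: π = q_{Mesa}(294 − 3q_{Mesa} − 2q_{Nadir}) − 82q_{Mesa}.
∂π/∂q_{Mesa} = 212 − 6q_{Mesa} − 2q_{Nadir} = 0 ⇒ q_{Mesa} = 106/3 − (1/3)q_{Nadir}.
Similarly q_{Nadir} = 37 − (1/3)q_{Mesa}.
Solving the two reaction functions simultaneously: (1 − (−1/3)(−1/3))q_{Mesa} = 106/3 − (1/3)·37, so (8/9)q_{Mesa} = 23 and q_{Mesa} = 25.875.
Then q_{Nadir} = 37 − (1/3)·25.875 = 28.375.
P_{Mesa} = 294 − 3·25.875 − 2·28.375 = 159.625.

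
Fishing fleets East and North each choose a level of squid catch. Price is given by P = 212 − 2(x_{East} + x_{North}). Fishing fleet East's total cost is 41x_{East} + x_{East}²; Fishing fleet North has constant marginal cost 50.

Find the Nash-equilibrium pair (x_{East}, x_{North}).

Fishing fleet East's profit: π = x_{East}(212 − 2(x_{East} + x_{North})) − 41x_{East} − x_{East}².
∂π/∂x_{East} = 171 − 6x_{East} − 2x_{North} = 0, so x_{East} = 28.5 − (1/3)x_{North}.
For North: ∂π/∂x_{North} = 162 − 4x_{North} − 2x_{East} = 0 ⇒ x_{North} = 40.5 − 0.5x_{East}.
Substituting the second reaction function into the first: x_{East} = 28.5 − (1/3)(40.5 − 0.5x_{East}), which gives (5/6)x_{East} = 15 ⇒ x_{East} = 18.
Then x_{North} = 40.5 − 0.5·18 = 31.5.

18, 31.5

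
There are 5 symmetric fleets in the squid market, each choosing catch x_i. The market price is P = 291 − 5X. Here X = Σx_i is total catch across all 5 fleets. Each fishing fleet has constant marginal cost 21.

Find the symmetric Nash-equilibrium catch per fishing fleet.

9

A representative fishing fleet's profit is π_i = x_i(291 − 5X) − 21x_i, with X = x_i + Σ_{j≠i} x_j.
First-order condition: 270 − 10x_i − 5Σ_{j≠i} x_j = 0.
Imposing symmetry (x_j = x for all j) turns Σ_{j≠i} x_j into 4x, so 270 = 30x and x = 9.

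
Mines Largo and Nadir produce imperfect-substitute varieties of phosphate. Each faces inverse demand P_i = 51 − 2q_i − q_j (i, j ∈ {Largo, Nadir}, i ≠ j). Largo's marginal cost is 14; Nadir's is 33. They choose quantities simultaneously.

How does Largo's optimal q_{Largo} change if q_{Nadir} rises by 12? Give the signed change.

-3

Mine Largo's profit: π = q_{Largo}(51 − 2q_{Largo} − q_{Nadir}) − 14q_{Largo}.
∂π/∂q_{Largo} = 37 − 4q_{Largo} − q_{Nadir} = 0 ⇒ q_{Largo} = 9.25 − 0.25q_{Nadir}.
The reaction-function slope is −0.25, so a 12-unit rise in q_{Nadir} moves q_{Largo} by −0.25 × 12 = −3. Largo's best response falls — the actions are strategic substitutes.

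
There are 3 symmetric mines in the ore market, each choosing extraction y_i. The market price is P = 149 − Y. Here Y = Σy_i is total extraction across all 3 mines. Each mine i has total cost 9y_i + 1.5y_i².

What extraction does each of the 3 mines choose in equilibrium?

20

A representative mine's profit is π_i = y_i(149 − Y) − 9y_i − 1.5y_i², with Y = y_i + Σ_{j≠i} y_j.
First-order condition: 140 − 5y_i − Σ_{j≠i} y_j = 0.
Imposing symmetry (y_j = y for all j) turns Σ_{j≠i} y_j into 2y, so 140 = 7y and y = 20.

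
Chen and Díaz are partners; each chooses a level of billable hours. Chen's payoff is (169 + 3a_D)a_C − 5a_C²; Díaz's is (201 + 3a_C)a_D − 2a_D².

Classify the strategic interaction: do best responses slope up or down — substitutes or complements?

Expanding Chen's payoff: 169a_C + 3a_Da_C − 5a_C².
∂π/∂a_C = 169 + 3a_D − 10a_C = 0, so a_C = 16.9 + 0.3a_D.
The best-response slope da_C/da_D = 0.3 > 0: the reaction function is upward-sloping, so the choices are strategic complements.

strategic complements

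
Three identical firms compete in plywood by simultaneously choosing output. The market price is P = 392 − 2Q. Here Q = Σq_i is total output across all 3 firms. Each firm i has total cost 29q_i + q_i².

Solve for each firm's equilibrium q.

36.3

A representative firm's profit is π_i = q_i(392 − 2Q) − 29q_i − q_i², with Q = q_i + Σ_{j≠i} q_j.
First-order condition: 363 − 6q_i − 2Σ_{j≠i} q_j = 0.
In a symmetric equilibrium every firm chooses the same q, so Σ_{j≠i} q_j = 2q. The condition becomes 363 − 10q = 0, giving q = 363/10 = 36.3.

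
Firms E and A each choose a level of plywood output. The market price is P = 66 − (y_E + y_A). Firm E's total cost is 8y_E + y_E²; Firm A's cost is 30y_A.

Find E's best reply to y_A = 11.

Firm E's profit: π = y_E(66 − (y_E + y_A)) − 8y_E − y_E².
∂π/∂y_E = 58 − 4y_E − y_A = 0, so y_E = 14.5 − 0.25y_A.
At y_A = 11: y_E = 14.5 − 0.25·11 = 11.75.

11.75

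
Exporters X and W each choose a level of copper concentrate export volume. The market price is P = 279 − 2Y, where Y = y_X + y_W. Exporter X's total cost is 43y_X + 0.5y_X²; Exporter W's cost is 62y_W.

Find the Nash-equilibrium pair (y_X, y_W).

31.875, 38.3125

Exporter X's profit: π = y_X(279 − 2(y_X + y_W)) − 43y_X − 0.5y_X².
∂π/∂y_X = 236 − 5y_X − 2y_W = 0, so y_X = 47.2 − 0.4y_W.
For W: ∂π/∂y_W = 217 − 4y_W − 2y_X = 0 ⇒ y_W = 54.25 − 0.5y_X.
Plugging y_W into X's best response: y_X = 47.2 − 0.4(54.25 − 0.5y_X) ⇒ 0.8y_X = 25.5, so y_X = 31.875.
Then y_W = 54.25 − 0.5·31.875 = 38.3125.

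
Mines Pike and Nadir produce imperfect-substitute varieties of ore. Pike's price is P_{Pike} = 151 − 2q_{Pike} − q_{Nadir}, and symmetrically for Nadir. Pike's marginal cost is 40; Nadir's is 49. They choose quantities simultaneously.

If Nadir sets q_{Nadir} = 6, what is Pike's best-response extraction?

26.25

Mine Pike's profit: π = q_{Pike}(151 − 2q_{Pike} − q_{Nadir}) − 40q_{Pike}.
∂π/∂q_{Pike} = 111 − 4q_{Pike} − q_{Nadir} = 0 ⇒ q_{Pike} = 27.75 − 0.25q_{Nadir}.
At q_{Nadir} = 6: q_{Pike} = 27.75 − 0.25·6 = 26.25.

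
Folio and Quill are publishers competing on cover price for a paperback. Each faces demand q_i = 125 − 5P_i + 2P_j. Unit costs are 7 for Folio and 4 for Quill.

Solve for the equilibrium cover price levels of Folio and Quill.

19.6875, 18.4375

Folio's profit: π = (P_{Folio} − 7)(125 − 5P_{Folio} + 2P_{Quill}).
∂π/∂P_{Folio} = 160 − 10P_{Folio} + 2P_{Quill} = 0 ⇒ P_{Folio} = 16 + 0.2P_{Quill}.
Similarly P_{Quill} = 14.5 + 0.2P_{Folio}.
Substituting the second reaction function into the first: P_{Folio} = 16 + 0.2(14.5 + 0.2P_{Folio}), which gives 0.96P_{Folio} = 18.9 ⇒ P_{Folio} = 19.6875.
Then P_{Quill} = 14.5 + 0.2·19.6875 = 18.4375.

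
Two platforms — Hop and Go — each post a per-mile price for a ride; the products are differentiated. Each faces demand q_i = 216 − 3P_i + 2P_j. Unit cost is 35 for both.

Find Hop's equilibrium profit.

6142.6875

Hop's profit: π = (P_{Hop} − 35)(216 − 3P_{Hop} + 2P_{Go}).
∂π/∂P_{Hop} = 321 − 6P_{Hop} + 2P_{Go} = 0 ⇒ P_{Hop} = 53.5 + (1/3)P_{Go}.
By symmetry P_{Go} = P_{Hop}; substituting into the reaction function, (2/3)P_{Hop} = 53.5 and P_{Hop} = 80.25.
q_{Hop} = 216 − 3·80.25 + 2·80.25 = 135.75.
Profit = (80.25 − 35)·135.75 = 6142.6875.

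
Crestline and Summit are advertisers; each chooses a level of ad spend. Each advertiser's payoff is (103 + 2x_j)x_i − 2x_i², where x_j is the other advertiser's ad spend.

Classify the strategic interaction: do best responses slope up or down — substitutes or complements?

strategic complements

Crestline's payoff is (103 + 2x_S)x_C − 2x_C².
∂π/∂x_C = 103 + 2x_S − 4x_C = 0, so x_C = 25.75 + 0.5x_S.
The best-response slope dx_C/dx_S = 0.5 > 0: the reaction function is upward-sloping, so the choices are strategic complements.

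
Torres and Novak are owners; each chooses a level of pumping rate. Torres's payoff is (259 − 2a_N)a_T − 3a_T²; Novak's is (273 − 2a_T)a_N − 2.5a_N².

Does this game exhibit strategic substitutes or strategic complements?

strategic substitutes

Expanding Torres's payoff: 259a_T − 2a_Na_T − 3a_T².
∂π/∂a_T = 259 − 2a_N − 6a_T = 0, so a_T = 259/6 − (1/3)a_N.
The best-response slope da_T/da_N = −1/3 < 0: the reaction function is downward-sloping, so the choices are strategic substitutes.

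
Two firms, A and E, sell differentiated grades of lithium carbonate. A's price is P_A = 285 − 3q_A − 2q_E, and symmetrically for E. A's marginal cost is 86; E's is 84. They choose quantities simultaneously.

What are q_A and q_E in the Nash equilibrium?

24.75, 25.25

Firm A's profit: π = q_A(285 − 3q_A − 2q_E) − 86q_A.
∂π/∂q_A = 199 − 6q_A − 2q_E = 0 ⇒ q_A = 199/6 − (1/3)q_E.
Similarly q_E = 33.5 − (1/3)q_A.
Substituting the second reaction function into the first: q_A = 199/6 − (1/3)(33.5 − (1/3)q_A), which gives (8/9)q_A = 22 ⇒ q_A = 24.75.
Then q_E = 33.5 − (1/3)·24.75 = 25.25.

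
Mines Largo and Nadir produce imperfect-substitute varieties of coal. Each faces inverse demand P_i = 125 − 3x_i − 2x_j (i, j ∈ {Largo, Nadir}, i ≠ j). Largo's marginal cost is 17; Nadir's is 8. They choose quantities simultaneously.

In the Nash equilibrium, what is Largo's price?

Mine Largo's profit: π = x_{Largo}(125 − 3x_{Largo} − 2x_{Nadir}) − 17x_{Largo}.
∂π/∂x_{Largo} = 108 − 6x_{Largo} − 2x_{Nadir} = 0 ⇒ x_{Largo} = 18 − (1/3)x_{Nadir}.
Similarly x_{Nadir} = 19.5 − (1/3)x_{Largo}.
Substituting the second reaction function into the first: x_{Largo} = 18 − (1/3)(19.5 − (1/3)x_{Largo}), which gives (8/9)x_{Largo} = 11.5 ⇒ x_{Largo} = 12.9375.
Then x_{Nadir} = 19.5 − (1/3)·12.9375 = 15.1875.
P_{Largo} = 125 − 3·12.9375 − 2·15.1875 = 55.8125.

55.8125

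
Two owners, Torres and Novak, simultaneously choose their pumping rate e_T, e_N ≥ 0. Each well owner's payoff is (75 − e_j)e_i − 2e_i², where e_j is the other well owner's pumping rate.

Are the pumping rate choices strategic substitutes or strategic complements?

Torres's payoff is (75 − e_N)e_T − 2e_T².
∂π/∂e_T = 75 − e_N − 4e_T = 0, so e_T = 18.75 − 0.25e_N.
The best-response slope de_T/de_N = −0.25 < 0: the reaction function is downward-sloping, so the choices are strategic substitutes.

strategic substitutes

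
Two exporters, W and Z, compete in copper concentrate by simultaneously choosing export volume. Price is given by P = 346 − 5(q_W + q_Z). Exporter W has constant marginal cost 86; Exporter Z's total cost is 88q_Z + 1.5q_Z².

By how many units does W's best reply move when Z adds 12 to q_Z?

-6

Exporter W's profit: π = q_W(346 − 5(q_W + q_Z)) − 86q_W.
∂π/∂q_W = 260 − 10q_W − 5q_Z = 0, so q_W = 26 − 0.5q_Z.
The reaction-function slope is −0.5, so a 12-unit rise in q_Z moves q_W by −0.5 × 12 = −6. W's best response falls — the actions are strategic substitutes.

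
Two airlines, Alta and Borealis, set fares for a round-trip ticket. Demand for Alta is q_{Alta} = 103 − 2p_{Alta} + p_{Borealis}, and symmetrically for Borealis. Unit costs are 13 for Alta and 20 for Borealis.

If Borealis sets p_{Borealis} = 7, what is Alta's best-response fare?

34

Alta's profit: π = (p_{Alta} − 13)(103 − 2p_{Alta} + p_{Borealis}).
∂π/∂p_{Alta} = 129 − 4p_{Alta} + p_{Borealis} = 0 ⇒ p_{Alta} = 32.25 + 0.25p_{Borealis}.
At p_{Borealis} = 7: p_{Alta} = 32.25 + 0.25·7 = 34.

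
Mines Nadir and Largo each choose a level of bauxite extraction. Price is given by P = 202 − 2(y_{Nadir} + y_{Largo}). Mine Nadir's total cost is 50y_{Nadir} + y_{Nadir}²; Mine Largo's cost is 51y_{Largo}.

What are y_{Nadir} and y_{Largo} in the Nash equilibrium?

Mine Nadir's profit: π = y_{Nadir}(202 − 2(y_{Nadir} + y_{Largo})) − 50y_{Nadir} − y_{Nadir}².
∂π/∂y_{Nadir} = 152 − 6y_{Nadir} − 2y_{Largo} = 0, so y_{Nadir} = 76/3 − (1/3)y_{Largo}.
For Largo: ∂π/∂y_{Largo} = 151 − 4y_{Largo} − 2y_{Nadir} = 0 ⇒ y_{Largo} = 37.75 − 0.5y_{Nadir}.
Plugging y_{Largo} into Nadir's best response: y_{Nadir} = 76/3 − (1/3)(37.75 − 0.5y_{Nadir}) ⇒ (5/6)y_{Nadir} = 12.75, so y_{Nadir} = 15.3.
Then y_{Largo} = 37.75 − 0.5·15.3 = 30.1.

15.3, 30.1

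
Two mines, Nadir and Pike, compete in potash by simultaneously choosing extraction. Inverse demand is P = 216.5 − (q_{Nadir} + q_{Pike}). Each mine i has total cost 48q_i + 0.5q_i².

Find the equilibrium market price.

Mine Nadir's profit: π = q_{Nadir}(216.5 − (q_{Nadir} + q_{Pike})) − 48q_{Nadir} − 0.5q_{Nadir}².
∂π/∂q_{Nadir} = 168.5 − 3q_{Nadir} − q_{Pike} = 0, so q_{Nadir} = 337/6 − (1/3)q_{Pike}.
Setting q_{Nadir} = q_{Pike} in the reaction function: q_{Nadir} = 337/6 − (1/3)q_{Nadir}, so q_{Nadir} = (337/6) / (4/3) = 42.125.
Equilibrium price: P = 216.5 − 84.25 = 132.25.

132.25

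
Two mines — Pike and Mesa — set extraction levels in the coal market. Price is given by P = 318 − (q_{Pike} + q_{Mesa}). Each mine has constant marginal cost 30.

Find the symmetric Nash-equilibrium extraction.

Mine Pike's profit: π = q_{Pike}(318 − (q_{Pike} + q_{Mesa})) − 30q_{Pike}.
∂π/∂q_{Pike} = 288 − 2q_{Pike} − q_{Mesa} = 0, so q_{Pike} = 144 − 0.5q_{Mesa}.
The game is symmetric, so in equilibrium q_{Mesa} = q_{Pike}: the reaction function gives 1.5q_{Pike} = 144, hence q_{Pike} = 96.

96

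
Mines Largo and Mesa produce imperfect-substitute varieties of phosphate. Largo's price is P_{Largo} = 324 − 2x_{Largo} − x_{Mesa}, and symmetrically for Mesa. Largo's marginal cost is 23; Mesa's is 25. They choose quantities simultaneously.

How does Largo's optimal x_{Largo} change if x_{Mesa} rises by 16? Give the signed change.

-4

Mine Largo's profit: π = x_{Largo}(324 − 2x_{Largo} − x_{Mesa}) − 23x_{Largo}.
∂π/∂x_{Largo} = 301 − 4x_{Largo} − x_{Mesa} = 0 ⇒ x_{Largo} = 75.25 − 0.25x_{Mesa}.
The reaction-function slope is −0.25, so a 16-unit rise in x_{Mesa} moves x_{Largo} by −0.25 × 16 = −4. Largo's best response falls — the actions are strategic substitutes.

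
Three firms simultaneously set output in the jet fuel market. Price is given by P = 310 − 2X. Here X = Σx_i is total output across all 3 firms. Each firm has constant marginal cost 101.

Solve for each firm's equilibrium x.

26.125

A representative firm's profit is π_i = x_i(310 − 2X) − 101x_i, with X = x_i + Σ_{j≠i} x_j.
First-order condition: 209 − 4x_i − 2Σ_{j≠i} x_j = 0.
In a symmetric equilibrium every firm chooses the same x, so Σ_{j≠i} x_j = 2x. The condition becomes 209 − 8x = 0, giving x = 209/8 = 26.125.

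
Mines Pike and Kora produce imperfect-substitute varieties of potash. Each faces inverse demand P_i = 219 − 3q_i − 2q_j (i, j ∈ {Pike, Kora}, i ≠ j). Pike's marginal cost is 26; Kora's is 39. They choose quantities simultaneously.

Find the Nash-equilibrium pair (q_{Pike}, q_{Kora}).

Mine Pike's profit: π = q_{Pike}(219 − 3q_{Pike} − 2q_{Kora}) − 26q_{Pike}.
∂π/∂q_{Pike} = 193 − 6q_{Pike} − 2q_{Kora} = 0 ⇒ q_{Pike} = 193/6 − (1/3)q_{Kora}.
Similarly q_{Kora} = 30 − (1/3)q_{Pike}.
Plugging q_{Kora} into Pike's best response: q_{Pike} = 193/6 − (1/3)(30 − (1/3)q_{Pike}) ⇒ (8/9)q_{Pike} = 133/6, so q_{Pike} = 24.9375.
Then q_{Kora} = 30 − (1/3)·24.9375 = 21.6875.

24.9375, 21.6875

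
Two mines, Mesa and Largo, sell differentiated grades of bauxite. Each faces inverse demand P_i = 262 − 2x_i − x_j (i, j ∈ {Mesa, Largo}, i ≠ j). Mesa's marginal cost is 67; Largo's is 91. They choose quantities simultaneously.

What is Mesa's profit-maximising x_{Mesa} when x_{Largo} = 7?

47

Mine Mesa's profit: π = x_{Mesa}(262 − 2x_{Mesa} − x_{Largo}) − 67x_{Mesa}.
∂π/∂x_{Mesa} = 195 − 4x_{Mesa} − x_{Largo} = 0 ⇒ x_{Mesa} = 48.75 − 0.25x_{Largo}.
At x_{Largo} = 7: x_{Mesa} = 48.75 − 0.25·7 = 47.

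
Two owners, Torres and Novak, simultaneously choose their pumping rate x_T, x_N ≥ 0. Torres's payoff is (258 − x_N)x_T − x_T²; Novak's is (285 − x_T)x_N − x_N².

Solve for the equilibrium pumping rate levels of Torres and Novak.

Expanding Torres's payoff: 258x_T − x_Nx_T − x_T².
∂π/∂x_T = 258 − x_N − 2x_T = 0, so x_T = 129 − 0.5x_N.
Likewise for Novak: x_N = 142.5 − 0.5x_T.
Plugging x_N into Torres's best response: x_T = 129 − 0.5(142.5 − 0.5x_T) ⇒ 0.75x_T = 57.75, so x_T = 77.
Then x_N = 142.5 − 0.5·77 = 104.

77, 104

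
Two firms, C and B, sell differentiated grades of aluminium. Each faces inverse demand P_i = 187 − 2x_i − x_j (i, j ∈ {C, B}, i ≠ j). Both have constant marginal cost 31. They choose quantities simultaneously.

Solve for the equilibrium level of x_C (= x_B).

Firm C's profit: π = x_C(187 − 2x_C − x_B) − 31x_C.
∂π/∂x_C = 156 − 4x_C − x_B = 0 ⇒ x_C = 39 − 0.25x_B.
The game is symmetric, so in equilibrium x_B = x_C: the reaction function gives 1.25x_C = 39, hence x_C = 31.2.

31.2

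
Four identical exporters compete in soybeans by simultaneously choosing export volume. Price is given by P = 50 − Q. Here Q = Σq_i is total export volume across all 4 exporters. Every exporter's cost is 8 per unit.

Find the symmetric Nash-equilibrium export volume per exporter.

8.4

A representative exporter's profit is π_i = q_i(50 − Q) − 8q_i, with Q = q_i + Σ_{j≠i} q_j.
First-order condition: 42 − 2q_i − Σ_{j≠i} q_j = 0.
Imposing symmetry (q_j = q for all j) turns Σ_{j≠i} q_j into 3q, so 42 = 5q and q = 8.4.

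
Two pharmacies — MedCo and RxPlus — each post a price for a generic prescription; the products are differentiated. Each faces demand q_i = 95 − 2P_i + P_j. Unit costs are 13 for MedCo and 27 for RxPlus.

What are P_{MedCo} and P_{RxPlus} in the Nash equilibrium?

MedCo's profit: π = (P_{MedCo} − 13)(95 − 2P_{MedCo} + P_{RxPlus}).
∂π/∂P_{MedCo} = 121 − 4P_{MedCo} + P_{RxPlus} = 0 ⇒ P_{MedCo} = 30.25 + 0.25P_{RxPlus}.
Similarly P_{RxPlus} = 37.25 + 0.25P_{MedCo}.
Plugging P_{RxPlus} into MedCo's best response: P_{MedCo} = 30.25 + 0.25(37.25 + 0.25P_{MedCo}) ⇒ 0.9375P_{MedCo} = 39.5625, so P_{MedCo} = 42.2.
Then P_{RxPlus} = 37.25 + 0.25·42.2 = 47.8.

42.2, 47.8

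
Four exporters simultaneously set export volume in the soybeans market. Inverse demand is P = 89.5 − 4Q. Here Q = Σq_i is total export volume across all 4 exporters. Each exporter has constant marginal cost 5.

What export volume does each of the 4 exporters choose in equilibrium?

A representative exporter's profit is π_i = q_i(89.5 − 4Q) − 5q_i, with Q = q_i + Σ_{j≠i} q_j.
First-order condition: 84.5 − 8q_i − 4Σ_{j≠i} q_j = 0.
With identical exporters, set every q_j = q: then 84.5 − 8q − 12q = 0, i.e. q = 84.5/20 = 4.225.

4.225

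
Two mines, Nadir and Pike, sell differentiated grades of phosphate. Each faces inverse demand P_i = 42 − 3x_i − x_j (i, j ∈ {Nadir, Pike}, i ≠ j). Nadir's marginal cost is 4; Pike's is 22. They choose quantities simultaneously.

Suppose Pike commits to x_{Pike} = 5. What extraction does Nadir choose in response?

Mine Nadir's profit: π = x_{Nadir}(42 − 3x_{Nadir} − x_{Pike}) − 4x_{Nadir}.
∂π/∂x_{Nadir} = 38 − 6x_{Nadir} − x_{Pike} = 0 ⇒ x_{Nadir} = 19/3 − (1/6)x_{Pike}.
At x_{Pike} = 5: x_{Nadir} = 19/3 − (1/6)·5 = 5.5.

5.5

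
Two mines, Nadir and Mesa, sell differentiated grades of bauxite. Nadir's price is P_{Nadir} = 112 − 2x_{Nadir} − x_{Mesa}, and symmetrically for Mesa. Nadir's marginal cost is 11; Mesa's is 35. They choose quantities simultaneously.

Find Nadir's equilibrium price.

54.6

Mine Nadir's profit: π = x_{Nadir}(112 − 2x_{Nadir} − x_{Mesa}) − 11x_{Nadir}.
∂π/∂x_{Nadir} = 101 − 4x_{Nadir} − x_{Mesa} = 0 ⇒ x_{Nadir} = 25.25 − 0.25x_{Mesa}.
Similarly x_{Mesa} = 19.25 − 0.25x_{Nadir}.
Substituting the second reaction function into the first: x_{Nadir} = 25.25 − 0.25(19.25 − 0.25x_{Nadir}), which gives 0.9375x_{Nadir} = 20.4375 ⇒ x_{Nadir} = 21.8.
Then x_{Mesa} = 19.25 − 0.25·21.8 = 13.8.
P_{Nadir} = 112 − 2·21.8 − 13.8 = 54.6.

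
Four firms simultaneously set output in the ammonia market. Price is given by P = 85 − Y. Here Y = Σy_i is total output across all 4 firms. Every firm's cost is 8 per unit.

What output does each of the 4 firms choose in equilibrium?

15.4

A representative firm's profit is π_i = y_i(85 − Y) − 8y_i, with Y = y_i + Σ_{j≠i} y_j.
First-order condition: 77 − 2y_i − Σ_{j≠i} y_j = 0.
In a symmetric equilibrium every firm chooses the same y, so Σ_{j≠i} y_j = 3y. The condition becomes 77 − 5y = 0, giving y = 77/5 = 15.4.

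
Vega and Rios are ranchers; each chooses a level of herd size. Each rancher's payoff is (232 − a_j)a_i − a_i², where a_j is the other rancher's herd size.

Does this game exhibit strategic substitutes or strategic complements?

strategic substitutes

Vega's payoff is (232 − a_R)a_V − a_V².
∂π/∂a_V = 232 − a_R − 2a_V = 0, so a_V = 116 − 0.5a_R.
The best-response slope da_V/da_R = −0.5 < 0: the reaction function is downward-sloping, so the choices are strategic substitutes.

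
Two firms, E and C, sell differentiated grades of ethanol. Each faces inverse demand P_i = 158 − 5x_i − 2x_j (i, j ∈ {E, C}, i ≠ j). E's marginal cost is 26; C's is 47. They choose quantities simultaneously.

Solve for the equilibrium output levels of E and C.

11.4375, 8.8125

Firm E's profit: π = x_E(158 − 5x_E − 2x_C) − 26x_E.
∂π/∂x_E = 132 − 10x_E − 2x_C = 0 ⇒ x_E = 13.2 − 0.2x_C.
Similarly x_C = 11.1 − 0.2x_E.
Substituting the second reaction function into the first: x_E = 13.2 − 0.2(11.1 − 0.2x_E), which gives 0.96x_E = 10.98 ⇒ x_E = 11.4375.
Then x_C = 11.1 − 0.2·11.4375 = 8.8125.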